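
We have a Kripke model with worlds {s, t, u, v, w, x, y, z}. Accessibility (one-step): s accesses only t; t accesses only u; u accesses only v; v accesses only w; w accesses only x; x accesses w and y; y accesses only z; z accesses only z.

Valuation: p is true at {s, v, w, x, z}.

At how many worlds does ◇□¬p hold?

s: successors {t}; □¬p there: t:T. ✓
t: successors {u}; □¬p there: u:F. ✗
u: successors {v}; □¬p there: v:F. ✗
v: successors {w}; □¬p there: w:F. ✗
w: successors {x}; □¬p there: x:F. ✗
x: successors {w, y}; □¬p there: w:F, y:F. ✗
y: successors {z}; □¬p there: z:F. ✗
z: successors {z}; □¬p there: z:F. ✗
Satisfying worlds: {s}.

1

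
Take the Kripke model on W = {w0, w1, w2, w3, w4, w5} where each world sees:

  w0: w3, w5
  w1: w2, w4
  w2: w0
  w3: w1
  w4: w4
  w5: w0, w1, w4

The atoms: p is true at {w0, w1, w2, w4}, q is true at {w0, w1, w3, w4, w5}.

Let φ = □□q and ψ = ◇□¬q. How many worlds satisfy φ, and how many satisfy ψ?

For □□q:
w0: successors {w3, w5}; □q there: w3:T, w5:T. ✓
w1: successors {w2, w4}; □q there: w2:T, w4:T. ✓
w2: successors {w0}; □q there: w0:T. ✓
w3: successors {w1}; □q there: w1:F. ✗
w4: successors {w4}; □q there: w4:T. ✓
w5: successors {w0, w1, w4}; □q there: w0:T, w1:F, w4:T. ✗
— 4 worlds.
For ◇□¬q:
w0: successors {w3, w5}; □¬q there: w3:F, w5:F. ✗
w1: successors {w2, w4}; □¬q there: w2:F, w4:F. ✗
w2: successors {w0}; □¬q there: w0:F. ✗
w3: successors {w1}; □¬q there: w1:F. ✗
w4: successors {w4}; □¬q there: w4:F. ✗
w5: successors {w0, w1, w4}; □¬q there: w0:F, w1:F, w4:F. ✗
— 0 worlds.

4 and 0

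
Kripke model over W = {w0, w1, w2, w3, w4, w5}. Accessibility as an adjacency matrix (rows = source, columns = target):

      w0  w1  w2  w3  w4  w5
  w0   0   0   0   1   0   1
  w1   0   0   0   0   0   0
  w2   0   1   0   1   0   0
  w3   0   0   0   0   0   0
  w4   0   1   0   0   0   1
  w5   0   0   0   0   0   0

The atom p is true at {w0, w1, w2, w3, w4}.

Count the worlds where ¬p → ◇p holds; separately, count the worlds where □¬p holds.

For ¬p → ◇p:
w0: ¬p is F, ◇p is T. ✓
w1: ¬p is F, ◇p is F. ✓
w2: ¬p is F, ◇p is T. ✓
w3: ¬p is F, ◇p is F. ✓
w4: ¬p is F, ◇p is T. ✓
w5: ¬p is T, ◇p is F. ✗
— 5 worlds.
For □¬p:
w0: successors {w3, w5}; ¬p there: w3:F, w5:T. ✗
w1: no successors, so □¬p holds vacuously. ✓
w2: successors {w1, w3}; ¬p there: w1:F, w3:F. ✗
w3: no successors, so □¬p holds vacuously. ✓
w4: successors {w1, w5}; ¬p there: w1:F, w5:T. ✗
w5: no successors, so □¬p holds vacuously. ✓
— 3 worlds.

5 and 3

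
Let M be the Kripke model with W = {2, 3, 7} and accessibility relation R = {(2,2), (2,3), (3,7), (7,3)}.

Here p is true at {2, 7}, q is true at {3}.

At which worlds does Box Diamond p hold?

2: successors {2, 3}; Diamond p there: 2:T, 3:T. ✓
3: successors {7}; Diamond p there: 7:F. ✗
7: successors {3}; Diamond p there: 3:T. ✓

{2, 7}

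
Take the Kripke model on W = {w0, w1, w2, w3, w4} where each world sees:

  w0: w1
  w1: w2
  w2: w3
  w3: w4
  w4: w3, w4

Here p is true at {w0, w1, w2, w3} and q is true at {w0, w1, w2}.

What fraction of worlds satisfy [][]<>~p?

w0: successors {w1}; []<>~p there: w1:F. ✗
w1: successors {w2}; []<>~p there: w2:T. ✓
w2: successors {w3}; []<>~p there: w3:T. ✓
w3: successors {w4}; []<>~p there: w4:T. ✓
w4: successors {w3, w4}; []<>~p there: w3:T, w4:T. ✓
That's 4 of 5 worlds, so 4/5.

4/5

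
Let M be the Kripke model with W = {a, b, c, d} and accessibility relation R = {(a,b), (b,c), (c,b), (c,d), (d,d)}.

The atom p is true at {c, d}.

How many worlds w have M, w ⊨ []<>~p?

1

a: successors {b}; <>~p there: b:F. ✗
b: successors {c}; <>~p there: c:T. ✓
c: successors {b, d}; <>~p there: b:F, d:F. ✗
d: successors {d}; <>~p there: d:F. ✗
Satisfying worlds: {b}.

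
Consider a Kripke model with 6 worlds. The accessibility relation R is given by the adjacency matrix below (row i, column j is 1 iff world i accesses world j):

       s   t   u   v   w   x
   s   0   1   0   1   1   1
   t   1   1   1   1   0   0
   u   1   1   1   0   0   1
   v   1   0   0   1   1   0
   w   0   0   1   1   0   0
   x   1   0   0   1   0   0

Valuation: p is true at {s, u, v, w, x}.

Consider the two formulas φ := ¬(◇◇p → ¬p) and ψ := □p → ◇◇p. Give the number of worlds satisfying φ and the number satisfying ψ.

5 and 6

For ¬(◇◇p → ¬p):
s: ◇◇p → ¬p is F. ✓
t: ◇◇p → ¬p is T. ✗
u: ◇◇p → ¬p is F. ✓
v: ◇◇p → ¬p is F. ✓
w: ◇◇p → ¬p is F. ✓
x: ◇◇p → ¬p is F. ✓
— 5 worlds.
For □p → ◇◇p:
s: □p is F, ◇◇p is T. ✓
t: □p is F, ◇◇p is T. ✓
u: □p is F, ◇◇p is T. ✓
v: □p is T, ◇◇p is T. ✓
w: □p is T, ◇◇p is T. ✓
x: □p is T, ◇◇p is T. ✓
— 6 worlds.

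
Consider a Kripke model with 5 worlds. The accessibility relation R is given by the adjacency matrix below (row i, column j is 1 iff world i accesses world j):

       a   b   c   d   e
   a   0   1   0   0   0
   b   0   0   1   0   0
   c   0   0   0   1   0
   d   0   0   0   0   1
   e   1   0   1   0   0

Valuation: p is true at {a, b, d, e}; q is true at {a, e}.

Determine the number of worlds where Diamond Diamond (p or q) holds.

4

a: successors {b}; Diamond (p or q) there: b:F. ✗
b: successors {c}; Diamond (p or q) there: c:T. ✓
c: successors {d}; Diamond (p or q) there: d:T. ✓
d: successors {e}; Diamond (p or q) there: e:T. ✓
e: successors {a, c}; Diamond (p or q) there: a:T, c:T. ✓
Satisfying worlds: {b, c, d, e}.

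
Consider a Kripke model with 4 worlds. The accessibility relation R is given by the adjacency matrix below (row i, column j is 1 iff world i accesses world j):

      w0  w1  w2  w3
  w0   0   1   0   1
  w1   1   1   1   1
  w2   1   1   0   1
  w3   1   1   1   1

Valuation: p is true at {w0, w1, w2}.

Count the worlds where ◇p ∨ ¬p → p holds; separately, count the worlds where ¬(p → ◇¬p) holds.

For ◇p ∨ ¬p → p:
w0: ◇p ∨ ¬p is T, p is T. ✓
w1: ◇p ∨ ¬p is T, p is T. ✓
w2: ◇p ∨ ¬p is T, p is T. ✓
w3: ◇p ∨ ¬p is T, p is F. ✗
— 3 worlds.
For ¬(p → ◇¬p):
w0: p → ◇¬p is T. ✗
w1: p → ◇¬p is T. ✗
w2: p → ◇¬p is T. ✗
w3: p → ◇¬p is T. ✗
— 0 worlds.

3 and 0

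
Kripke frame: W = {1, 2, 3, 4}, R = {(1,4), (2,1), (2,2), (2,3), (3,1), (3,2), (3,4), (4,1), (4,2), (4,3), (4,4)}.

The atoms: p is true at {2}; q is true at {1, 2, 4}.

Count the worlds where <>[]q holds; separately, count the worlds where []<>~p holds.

For <>[]q:
1: successors {4}; []q there: 4:F. ✗
2: successors {1, 2, 3}; []q there: 1:T, 2:F, 3:T. ✓
3: successors {1, 2, 4}; []q there: 1:T, 2:F, 4:F. ✓
4: successors {1, 2, 3, 4}; []q there: 1:T, 2:F, 3:T, 4:F. ✓
— 3 worlds.
For []<>~p:
1: successors {4}; <>~p there: 4:T. ✓
2: successors {1, 2, 3}; <>~p there: 1:T, 2:T, 3:T. ✓
3: successors {1, 2, 4}; <>~p there: 1:T, 2:T, 4:T. ✓
4: successors {1, 2, 3, 4}; <>~p there: 1:T, 2:T, 3:T, 4:T. ✓
— 4 worlds.

3 and 4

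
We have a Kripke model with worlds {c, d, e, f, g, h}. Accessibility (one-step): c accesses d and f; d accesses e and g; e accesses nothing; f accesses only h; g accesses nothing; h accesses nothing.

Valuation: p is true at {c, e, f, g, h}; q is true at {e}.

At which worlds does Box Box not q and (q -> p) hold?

{d, e, f, g, h}

c: Box Box not q is F, q -> p is T. ✗
d: Box Box not q is T, q -> p is T. ✓
e: Box Box not q is T, q -> p is T. ✓
f: Box Box not q is T, q -> p is T. ✓
g: Box Box not q is T, q -> p is T. ✓
h: Box Box not q is T, q -> p is T. ✓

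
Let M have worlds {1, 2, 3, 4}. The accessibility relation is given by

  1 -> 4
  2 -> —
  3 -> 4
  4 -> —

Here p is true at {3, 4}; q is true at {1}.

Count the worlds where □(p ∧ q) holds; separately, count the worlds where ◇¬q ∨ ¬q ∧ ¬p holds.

For □(p ∧ q):
1: successors {4}; p ∧ q there: 4:F. ✗
2: no successors, so □(p ∧ q) holds vacuously. ✓
3: successors {4}; p ∧ q there: 4:F. ✗
4: no successors, so □(p ∧ q) holds vacuously. ✓
— 2 worlds.
For ◇¬q ∨ ¬q ∧ ¬p:
1: ◇¬q is T, ¬q ∧ ¬p is F. ✓
2: ◇¬q is F, ¬q ∧ ¬p is T. ✓
3: ◇¬q is T, ¬q ∧ ¬p is F. ✓
4: ◇¬q is F, ¬q ∧ ¬p is F. ✗
— 3 worlds.

2 and 3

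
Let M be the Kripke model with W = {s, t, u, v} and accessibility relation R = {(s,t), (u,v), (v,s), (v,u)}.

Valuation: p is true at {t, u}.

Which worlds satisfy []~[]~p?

{t, u}

s: successors {t}; ~[]~p there: t:F. ✗
t: no successors, so []~[]~p holds vacuously. ✓
u: successors {v}; ~[]~p there: v:T. ✓
v: successors {s, u}; ~[]~p there: s:T, u:F. ✗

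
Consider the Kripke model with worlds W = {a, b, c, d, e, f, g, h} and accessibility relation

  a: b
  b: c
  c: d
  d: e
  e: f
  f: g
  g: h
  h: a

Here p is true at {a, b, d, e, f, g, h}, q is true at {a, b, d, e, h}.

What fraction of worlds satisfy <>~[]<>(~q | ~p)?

a: successors {b}; ~[]<>(~q | ~p) there: b:T. ✓
b: successors {c}; ~[]<>(~q | ~p) there: c:T. ✓
c: successors {d}; ~[]<>(~q | ~p) there: d:F. ✗
d: successors {e}; ~[]<>(~q | ~p) there: e:F. ✗
e: successors {f}; ~[]<>(~q | ~p) there: f:T. ✓
f: successors {g}; ~[]<>(~q | ~p) there: g:T. ✓
g: successors {h}; ~[]<>(~q | ~p) there: h:T. ✓
h: successors {a}; ~[]<>(~q | ~p) there: a:F. ✗
That's 5 of 8 worlds, so 5/8.

5/8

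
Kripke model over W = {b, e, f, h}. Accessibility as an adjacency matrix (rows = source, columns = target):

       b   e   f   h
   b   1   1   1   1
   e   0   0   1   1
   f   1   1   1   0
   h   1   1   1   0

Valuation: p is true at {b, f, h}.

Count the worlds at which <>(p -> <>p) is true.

b: successors {b, e, f, h}; p -> <>p there: b:T, e:T, f:T, h:T. ✓
e: successors {f, h}; p -> <>p there: f:T, h:T. ✓
f: successors {b, e, f}; p -> <>p there: b:T, e:T, f:T. ✓
h: successors {b, e, f}; p -> <>p there: b:T, e:T, f:T. ✓
Satisfying worlds: {b, e, f, h}.

4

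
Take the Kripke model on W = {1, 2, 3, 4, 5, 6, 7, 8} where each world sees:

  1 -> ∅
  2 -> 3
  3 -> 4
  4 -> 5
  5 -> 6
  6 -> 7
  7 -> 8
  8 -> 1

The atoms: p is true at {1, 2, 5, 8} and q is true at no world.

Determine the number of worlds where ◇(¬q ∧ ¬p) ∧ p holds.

1: ◇(¬q ∧ ¬p) is F, p is T. ✗
2: ◇(¬q ∧ ¬p) is T, p is T. ✓
3: ◇(¬q ∧ ¬p) is T, p is F. ✗
4: ◇(¬q ∧ ¬p) is F, p is F. ✗
5: ◇(¬q ∧ ¬p) is T, p is T. ✓
6: ◇(¬q ∧ ¬p) is T, p is F. ✗
7: ◇(¬q ∧ ¬p) is F, p is F. ✗
8: ◇(¬q ∧ ¬p) is F, p is T. ✗
Satisfying worlds: {2, 5}.

2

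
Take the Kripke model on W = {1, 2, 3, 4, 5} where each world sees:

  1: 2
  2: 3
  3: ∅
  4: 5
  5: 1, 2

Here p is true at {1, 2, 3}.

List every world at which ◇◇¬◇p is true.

{1, 5}

1: successors {2}; ◇¬◇p there: 2:T. ✓
2: successors {3}; ◇¬◇p there: 3:F. ✗
3: no successors, so ◇◇¬◇p fails. ✗
4: successors {5}; ◇¬◇p there: 5:F. ✗
5: successors {1, 2}; ◇¬◇p there: 1:F, 2:T. ✓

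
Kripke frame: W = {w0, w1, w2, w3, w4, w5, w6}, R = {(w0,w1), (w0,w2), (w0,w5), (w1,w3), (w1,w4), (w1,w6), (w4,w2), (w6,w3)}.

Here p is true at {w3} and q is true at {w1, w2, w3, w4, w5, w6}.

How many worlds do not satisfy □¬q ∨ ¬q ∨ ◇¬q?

3

w0: □¬q is F, ¬q ∨ ◇¬q is T. ✓
w1: □¬q is F, ¬q ∨ ◇¬q is F. ✗
w2: □¬q is T, ¬q ∨ ◇¬q is F. ✓
w3: □¬q is T, ¬q ∨ ◇¬q is F. ✓
w4: □¬q is F, ¬q ∨ ◇¬q is F. ✗
w5: □¬q is T, ¬q ∨ ◇¬q is F. ✓
w6: □¬q is F, ¬q ∨ ◇¬q is F. ✗
Satisfying worlds: {w0, w2, w3, w5}.
So □¬q ∨ ¬q ∨ ◇¬q fails at the other 3 worlds.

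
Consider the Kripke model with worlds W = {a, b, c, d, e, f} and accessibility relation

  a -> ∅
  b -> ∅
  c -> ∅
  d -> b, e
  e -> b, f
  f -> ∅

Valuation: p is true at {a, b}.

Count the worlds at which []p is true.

a: no successors, so []p holds vacuously. ✓
b: no successors, so []p holds vacuously. ✓
c: no successors, so []p holds vacuously. ✓
d: successors {b, e}; p there: b:T, e:F. ✗
e: successors {b, f}; p there: b:T, f:F. ✗
f: no successors, so []p holds vacuously. ✓
Satisfying worlds: {a, b, c, f}.

4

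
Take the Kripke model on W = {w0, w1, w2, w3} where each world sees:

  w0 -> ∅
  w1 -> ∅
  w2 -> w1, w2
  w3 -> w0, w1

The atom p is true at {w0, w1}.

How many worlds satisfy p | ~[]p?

w0: p is T, ~[]p is F. ✓
w1: p is T, ~[]p is F. ✓
w2: p is F, ~[]p is T. ✓
w3: p is F, ~[]p is F. ✗
Satisfying worlds: {w0, w1, w2}.

3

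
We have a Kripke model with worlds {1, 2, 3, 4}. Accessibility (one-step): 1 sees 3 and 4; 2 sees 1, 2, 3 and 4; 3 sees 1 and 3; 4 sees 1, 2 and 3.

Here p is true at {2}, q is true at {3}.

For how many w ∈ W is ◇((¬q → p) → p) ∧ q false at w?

1: ◇((¬q → p) → p) is T, q is F. ✗
2: ◇((¬q → p) → p) is T, q is F. ✗
3: ◇((¬q → p) → p) is T, q is T. ✓
4: ◇((¬q → p) → p) is T, q is F. ✗
Satisfying worlds: {3}.
So ◇((¬q → p) → p) ∧ q fails at the other 3 worlds.

3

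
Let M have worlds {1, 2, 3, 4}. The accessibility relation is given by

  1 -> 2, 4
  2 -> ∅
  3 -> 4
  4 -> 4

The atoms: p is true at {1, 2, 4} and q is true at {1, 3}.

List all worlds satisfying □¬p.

{2}

1: successors {2, 4}; ¬p there: 2:F, 4:F. ✗
2: no successors, so □¬p holds vacuously. ✓
3: successors {4}; ¬p there: 4:F. ✗
4: successors {4}; ¬p there: 4:F. ✗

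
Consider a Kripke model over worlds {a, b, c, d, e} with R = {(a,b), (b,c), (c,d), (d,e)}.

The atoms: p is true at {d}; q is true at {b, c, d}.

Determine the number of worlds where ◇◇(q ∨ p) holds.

2

a: successors {b}; ◇(q ∨ p) there: b:T. ✓
b: successors {c}; ◇(q ∨ p) there: c:T. ✓
c: successors {d}; ◇(q ∨ p) there: d:F. ✗
d: successors {e}; ◇(q ∨ p) there: e:F. ✗
e: no successors, so ◇◇(q ∨ p) fails. ✗
Satisfying worlds: {a, b}.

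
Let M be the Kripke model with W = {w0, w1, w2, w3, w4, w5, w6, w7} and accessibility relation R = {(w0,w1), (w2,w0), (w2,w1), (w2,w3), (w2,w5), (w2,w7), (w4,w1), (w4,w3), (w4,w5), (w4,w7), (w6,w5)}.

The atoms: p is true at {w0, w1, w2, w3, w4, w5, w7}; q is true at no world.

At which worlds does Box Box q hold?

{w0, w1, w3, w4, w5, w6, w7}

w0: successors {w1}; Box q there: w1:T. ✓
w1: no successors, so Box Box q holds vacuously. ✓
w2: successors {w0, w1, w3, w5, w7}; Box q there: w0:F, w1:T, w3:T, w5:T, w7:T. ✗
w3: no successors, so Box Box q holds vacuously. ✓
w4: successors {w1, w3, w5, w7}; Box q there: w1:T, w3:T, w5:T, w7:T. ✓
w5: no successors, so Box Box q holds vacuously. ✓
w6: successors {w5}; Box q there: w5:T. ✓
w7: no successors, so Box Box q holds vacuously. ✓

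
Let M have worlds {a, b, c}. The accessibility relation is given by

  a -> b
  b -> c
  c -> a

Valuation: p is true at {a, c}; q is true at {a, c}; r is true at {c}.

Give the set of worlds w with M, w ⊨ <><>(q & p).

a: successors {b}; <>(q & p) there: b:T. ✓
b: successors {c}; <>(q & p) there: c:T. ✓
c: successors {a}; <>(q & p) there: a:F. ✗

{a, b}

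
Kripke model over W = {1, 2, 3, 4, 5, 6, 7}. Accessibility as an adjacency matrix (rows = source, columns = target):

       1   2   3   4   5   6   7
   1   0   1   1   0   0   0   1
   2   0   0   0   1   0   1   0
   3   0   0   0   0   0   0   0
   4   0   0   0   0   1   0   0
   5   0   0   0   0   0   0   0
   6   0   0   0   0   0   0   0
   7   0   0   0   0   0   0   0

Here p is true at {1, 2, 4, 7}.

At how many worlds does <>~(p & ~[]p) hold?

3

1: successors {2, 3, 7}; ~(p & ~[]p) there: 2:F, 3:T, 7:T. ✓
2: successors {4, 6}; ~(p & ~[]p) there: 4:F, 6:T. ✓
3: no successors, so <>~(p & ~[]p) fails. ✗
4: successors {5}; ~(p & ~[]p) there: 5:T. ✓
5: no successors, so <>~(p & ~[]p) fails. ✗
6: no successors, so <>~(p & ~[]p) fails. ✗
7: no successors, so <>~(p & ~[]p) fails. ✗
Satisfying worlds: {1, 2, 4}.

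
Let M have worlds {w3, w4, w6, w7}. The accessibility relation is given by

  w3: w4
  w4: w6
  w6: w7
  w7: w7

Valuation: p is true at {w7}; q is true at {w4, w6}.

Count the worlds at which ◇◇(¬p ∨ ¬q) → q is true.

2

w3: ◇◇(¬p ∨ ¬q) is T, q is F. ✗
w4: ◇◇(¬p ∨ ¬q) is T, q is T. ✓
w6: ◇◇(¬p ∨ ¬q) is T, q is T. ✓
w7: ◇◇(¬p ∨ ¬q) is T, q is F. ✗
Satisfying worlds: {w4, w6}.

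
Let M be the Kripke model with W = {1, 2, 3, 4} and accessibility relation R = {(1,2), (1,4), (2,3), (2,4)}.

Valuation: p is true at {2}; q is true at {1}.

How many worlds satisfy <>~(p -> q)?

1: successors {2, 4}; ~(p -> q) there: 2:T, 4:F. ✓
2: successors {3, 4}; ~(p -> q) there: 3:F, 4:F. ✗
3: no successors, so <>~(p -> q) fails. ✗
4: no successors, so <>~(p -> q) fails. ✗
Satisfying worlds: {1}.

1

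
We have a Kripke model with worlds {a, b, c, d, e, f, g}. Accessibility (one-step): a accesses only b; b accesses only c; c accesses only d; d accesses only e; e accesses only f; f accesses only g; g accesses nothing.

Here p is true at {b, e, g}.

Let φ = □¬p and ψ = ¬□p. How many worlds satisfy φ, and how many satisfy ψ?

For □¬p:
a: successors {b}; ¬p there: b:F. ✗
b: successors {c}; ¬p there: c:T. ✓
c: successors {d}; ¬p there: d:T. ✓
d: successors {e}; ¬p there: e:F. ✗
e: successors {f}; ¬p there: f:T. ✓
f: successors {g}; ¬p there: g:F. ✗
g: no successors, so □¬p holds vacuously. ✓
— 4 worlds.
For ¬□p:
a: □p is T. ✗
b: □p is F. ✓
c: □p is F. ✓
d: □p is T. ✗
e: □p is F. ✓
f: □p is T. ✗
g: □p is T. ✗
— 3 worlds.

4 and 3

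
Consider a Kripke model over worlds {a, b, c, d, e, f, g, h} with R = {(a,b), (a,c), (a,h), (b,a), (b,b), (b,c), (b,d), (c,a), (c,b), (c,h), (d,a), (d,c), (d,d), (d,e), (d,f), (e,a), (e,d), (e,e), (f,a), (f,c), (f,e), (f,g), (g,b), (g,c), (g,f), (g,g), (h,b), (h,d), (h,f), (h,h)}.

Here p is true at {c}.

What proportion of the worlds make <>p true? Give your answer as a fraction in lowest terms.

a: successors {b, c, h}; p there: b:F, c:T, h:F. ✓
b: successors {a, b, c, d}; p there: a:F, b:F, c:T, d:F. ✓
c: successors {a, b, h}; p there: a:F, b:F, h:F. ✗
d: successors {a, c, d, e, f}; p there: a:F, c:T, d:F, e:F, f:F. ✓
e: successors {a, d, e}; p there: a:F, d:F, e:F. ✗
f: successors {a, c, e, g}; p there: a:F, c:T, e:F, g:F. ✓
g: successors {b, c, f, g}; p there: b:F, c:T, f:F, g:F. ✓
h: successors {b, d, f, h}; p there: b:F, d:F, f:F, h:F. ✗
That's 5 of 8 worlds, so 5/8.

5/8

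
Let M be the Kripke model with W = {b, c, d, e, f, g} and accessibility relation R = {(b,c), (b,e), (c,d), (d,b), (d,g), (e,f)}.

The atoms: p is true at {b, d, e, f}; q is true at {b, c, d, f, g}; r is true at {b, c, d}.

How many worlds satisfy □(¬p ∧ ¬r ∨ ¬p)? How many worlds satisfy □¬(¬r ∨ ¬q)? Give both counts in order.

For □(¬p ∧ ¬r ∨ ¬p):
b: successors {c, e}; ¬p ∧ ¬r ∨ ¬p there: c:T, e:F. ✗
c: successors {d}; ¬p ∧ ¬r ∨ ¬p there: d:F. ✗
d: successors {b, g}; ¬p ∧ ¬r ∨ ¬p there: b:F, g:T. ✗
e: successors {f}; ¬p ∧ ¬r ∨ ¬p there: f:F. ✗
f: no successors, so □(¬p ∧ ¬r ∨ ¬p) holds vacuously. ✓
g: no successors, so □(¬p ∧ ¬r ∨ ¬p) holds vacuously. ✓
— 2 worlds.
For □¬(¬r ∨ ¬q):
b: successors {c, e}; ¬(¬r ∨ ¬q) there: c:T, e:F. ✗
c: successors {d}; ¬(¬r ∨ ¬q) there: d:T. ✓
d: successors {b, g}; ¬(¬r ∨ ¬q) there: b:T, g:F. ✗
e: successors {f}; ¬(¬r ∨ ¬q) there: f:F. ✗
f: no successors, so □¬(¬r ∨ ¬q) holds vacuously. ✓
g: no successors, so □¬(¬r ∨ ¬q) holds vacuously. ✓
— 3 worlds.

2 and 3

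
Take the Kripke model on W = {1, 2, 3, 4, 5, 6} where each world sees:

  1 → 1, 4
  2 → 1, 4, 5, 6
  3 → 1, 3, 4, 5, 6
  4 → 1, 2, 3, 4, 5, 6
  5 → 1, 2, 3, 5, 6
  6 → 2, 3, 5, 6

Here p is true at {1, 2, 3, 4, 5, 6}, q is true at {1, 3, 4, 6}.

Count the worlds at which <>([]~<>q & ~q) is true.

0

1: successors {1, 4}; []~<>q & ~q there: 1:F, 4:F. ✗
2: successors {1, 4, 5, 6}; []~<>q & ~q there: 1:F, 4:F, 5:F, 6:F. ✗
3: successors {1, 3, 4, 5, 6}; []~<>q & ~q there: 1:F, 3:F, 4:F, 5:F, 6:F. ✗
4: successors {1, 2, 3, 4, 5, 6}; []~<>q & ~q there: 1:F, 2:F, 3:F, 4:F, 5:F, 6:F. ✗
5: successors {1, 2, 3, 5, 6}; []~<>q & ~q there: 1:F, 2:F, 3:F, 5:F, 6:F. ✗
6: successors {2, 3, 5, 6}; []~<>q & ~q there: 2:F, 3:F, 5:F, 6:F. ✗
Satisfying worlds: ∅.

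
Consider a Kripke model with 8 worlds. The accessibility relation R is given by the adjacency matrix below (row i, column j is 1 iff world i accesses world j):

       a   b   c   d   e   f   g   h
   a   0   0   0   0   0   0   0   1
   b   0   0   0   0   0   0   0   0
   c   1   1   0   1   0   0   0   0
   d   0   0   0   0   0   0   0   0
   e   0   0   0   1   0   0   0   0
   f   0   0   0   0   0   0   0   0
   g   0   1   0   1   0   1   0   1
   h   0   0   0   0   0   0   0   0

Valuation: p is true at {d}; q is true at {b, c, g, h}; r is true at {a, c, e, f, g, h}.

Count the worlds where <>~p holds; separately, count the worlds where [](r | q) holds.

3 and 5

For <>~p:
a: successors {h}; ~p there: h:T. ✓
b: no successors, so <>~p fails. ✗
c: successors {a, b, d}; ~p there: a:T, b:T, d:F. ✓
d: no successors, so <>~p fails. ✗
e: successors {d}; ~p there: d:F. ✗
f: no successors, so <>~p fails. ✗
g: successors {b, d, f, h}; ~p there: b:T, d:F, f:T, h:T. ✓
h: no successors, so <>~p fails. ✗
— 3 worlds.
For [](r | q):
a: successors {h}; r | q there: h:T. ✓
b: no successors, so [](r | q) holds vacuously. ✓
c: successors {a, b, d}; r | q there: a:T, b:T, d:F. ✗
d: no successors, so [](r | q) holds vacuously. ✓
e: successors {d}; r | q there: d:F. ✗
f: no successors, so [](r | q) holds vacuously. ✓
g: successors {b, d, f, h}; r | q there: b:T, d:F, f:T, h:T. ✗
h: no successors, so [](r | q) holds vacuously. ✓
— 5 worlds.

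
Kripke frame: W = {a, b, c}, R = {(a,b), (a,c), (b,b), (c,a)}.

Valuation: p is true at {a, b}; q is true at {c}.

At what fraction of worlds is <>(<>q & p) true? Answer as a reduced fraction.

a: successors {b, c}; <>q & p there: b:F, c:F. ✗
b: successors {b}; <>q & p there: b:F. ✗
c: successors {a}; <>q & p there: a:T. ✓
That's 1 of 3 worlds, so 1/3.

1/3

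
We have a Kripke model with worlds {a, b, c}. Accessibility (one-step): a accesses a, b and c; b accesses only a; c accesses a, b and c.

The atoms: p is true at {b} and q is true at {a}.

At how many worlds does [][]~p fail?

a: successors {a, b, c}; []~p there: a:F, b:T, c:F. ✗
b: successors {a}; []~p there: a:F. ✗
c: successors {a, b, c}; []~p there: a:F, b:T, c:F. ✗
Satisfying worlds: ∅.
So [][]~p fails at the other 3 worlds.

3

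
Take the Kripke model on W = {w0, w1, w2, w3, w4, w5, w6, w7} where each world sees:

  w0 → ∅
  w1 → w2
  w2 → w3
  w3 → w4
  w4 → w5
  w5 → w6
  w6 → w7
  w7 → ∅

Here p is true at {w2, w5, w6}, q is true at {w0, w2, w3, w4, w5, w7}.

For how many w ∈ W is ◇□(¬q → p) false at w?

2

w0: no successors, so ◇□(¬q → p) fails. ✗
w1: successors {w2}; □(¬q → p) there: w2:T. ✓
w2: successors {w3}; □(¬q → p) there: w3:T. ✓
w3: successors {w4}; □(¬q → p) there: w4:T. ✓
w4: successors {w5}; □(¬q → p) there: w5:T. ✓
w5: successors {w6}; □(¬q → p) there: w6:T. ✓
w6: successors {w7}; □(¬q → p) there: w7:T. ✓
w7: no successors, so ◇□(¬q → p) fails. ✗
Satisfying worlds: {w1, w2, w3, w4, w5, w6}.
So ◇□(¬q → p) fails at the other 2 worlds.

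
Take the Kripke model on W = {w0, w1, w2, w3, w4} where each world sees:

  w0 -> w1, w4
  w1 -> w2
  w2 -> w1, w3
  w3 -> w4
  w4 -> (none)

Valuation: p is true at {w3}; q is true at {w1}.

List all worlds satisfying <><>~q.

w0: successors {w1, w4}; <>~q there: w1:T, w4:F. ✓
w1: successors {w2}; <>~q there: w2:T. ✓
w2: successors {w1, w3}; <>~q there: w1:T, w3:T. ✓
w3: successors {w4}; <>~q there: w4:F. ✗
w4: no successors, so <><>~q fails. ✗

{w0, w1, w2}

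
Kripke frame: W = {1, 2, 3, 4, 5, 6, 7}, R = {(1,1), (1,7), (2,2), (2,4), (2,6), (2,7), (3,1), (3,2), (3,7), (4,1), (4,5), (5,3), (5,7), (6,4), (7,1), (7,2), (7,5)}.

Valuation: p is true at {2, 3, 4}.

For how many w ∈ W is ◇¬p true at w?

6

1: successors {1, 7}; ¬p there: 1:T, 7:T. ✓
2: successors {2, 4, 6, 7}; ¬p there: 2:F, 4:F, 6:T, 7:T. ✓
3: successors {1, 2, 7}; ¬p there: 1:T, 2:F, 7:T. ✓
4: successors {1, 5}; ¬p there: 1:T, 5:T. ✓
5: successors {3, 7}; ¬p there: 3:F, 7:T. ✓
6: successors {4}; ¬p there: 4:F. ✗
7: successors {1, 2, 5}; ¬p there: 1:T, 2:F, 5:T. ✓
Satisfying worlds: {1, 2, 3, 4, 5, 7}.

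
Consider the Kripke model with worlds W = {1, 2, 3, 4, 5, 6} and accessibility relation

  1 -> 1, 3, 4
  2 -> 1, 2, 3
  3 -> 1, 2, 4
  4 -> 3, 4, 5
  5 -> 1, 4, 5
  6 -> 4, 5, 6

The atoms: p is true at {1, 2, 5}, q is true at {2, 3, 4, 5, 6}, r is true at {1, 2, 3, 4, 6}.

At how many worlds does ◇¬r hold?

1: successors {1, 3, 4}; ¬r there: 1:F, 3:F, 4:F. ✗
2: successors {1, 2, 3}; ¬r there: 1:F, 2:F, 3:F. ✗
3: successors {1, 2, 4}; ¬r there: 1:F, 2:F, 4:F. ✗
4: successors {3, 4, 5}; ¬r there: 3:F, 4:F, 5:T. ✓
5: successors {1, 4, 5}; ¬r there: 1:F, 4:F, 5:T. ✓
6: successors {4, 5, 6}; ¬r there: 4:F, 5:T, 6:F. ✓
Satisfying worlds: {4, 5, 6}.

3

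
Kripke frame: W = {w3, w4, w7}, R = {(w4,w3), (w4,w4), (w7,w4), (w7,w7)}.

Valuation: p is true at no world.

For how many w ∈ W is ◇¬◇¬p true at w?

1

w3: no successors, so ◇¬◇¬p fails. ✗
w4: successors {w3, w4}; ¬◇¬p there: w3:T, w4:F. ✓
w7: successors {w4, w7}; ¬◇¬p there: w4:F, w7:F. ✗
Satisfying worlds: {w4}.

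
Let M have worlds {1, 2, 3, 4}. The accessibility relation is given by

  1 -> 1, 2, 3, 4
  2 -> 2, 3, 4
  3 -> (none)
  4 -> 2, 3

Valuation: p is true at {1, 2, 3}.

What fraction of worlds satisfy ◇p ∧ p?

1/2

1: ◇p is T, p is T. ✓
2: ◇p is T, p is T. ✓
3: ◇p is F, p is T. ✗
4: ◇p is T, p is F. ✗
That's 2 of 4 worlds, so 2/4 = 1/2.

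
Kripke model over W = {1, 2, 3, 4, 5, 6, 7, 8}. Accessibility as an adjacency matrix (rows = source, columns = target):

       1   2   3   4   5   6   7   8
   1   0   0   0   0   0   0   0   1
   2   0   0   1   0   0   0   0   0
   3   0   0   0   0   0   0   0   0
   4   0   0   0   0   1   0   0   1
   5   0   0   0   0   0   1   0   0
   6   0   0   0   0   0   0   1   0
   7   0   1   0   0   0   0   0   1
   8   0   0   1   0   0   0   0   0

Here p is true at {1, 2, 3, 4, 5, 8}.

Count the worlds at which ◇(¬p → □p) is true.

6

1: successors {8}; ¬p → □p there: 8:T. ✓
2: successors {3}; ¬p → □p there: 3:T. ✓
3: no successors, so ◇(¬p → □p) fails. ✗
4: successors {5, 8}; ¬p → □p there: 5:T, 8:T. ✓
5: successors {6}; ¬p → □p there: 6:F. ✗
6: successors {7}; ¬p → □p there: 7:T. ✓
7: successors {2, 8}; ¬p → □p there: 2:T, 8:T. ✓
8: successors {3}; ¬p → □p there: 3:T. ✓
Satisfying worlds: {1, 2, 4, 6, 7, 8}.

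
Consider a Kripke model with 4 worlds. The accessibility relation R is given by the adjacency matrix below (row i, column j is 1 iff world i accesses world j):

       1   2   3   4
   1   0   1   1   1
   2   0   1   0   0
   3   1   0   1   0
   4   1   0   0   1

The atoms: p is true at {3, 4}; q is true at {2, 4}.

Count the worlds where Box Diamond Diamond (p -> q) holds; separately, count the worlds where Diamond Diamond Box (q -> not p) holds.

4 and 4

For Box Diamond Diamond (p -> q):
1: successors {2, 3, 4}; Diamond Diamond (p -> q) there: 2:T, 3:T, 4:T. ✓
2: successors {2}; Diamond Diamond (p -> q) there: 2:T. ✓
3: successors {1, 3}; Diamond Diamond (p -> q) there: 1:T, 3:T. ✓
4: successors {1, 4}; Diamond Diamond (p -> q) there: 1:T, 4:T. ✓
— 4 worlds.
For Diamond Diamond Box (q -> not p):
1: successors {2, 3, 4}; Diamond Box (q -> not p) there: 2:T, 3:T, 4:F. ✓
2: successors {2}; Diamond Box (q -> not p) there: 2:T. ✓
3: successors {1, 3}; Diamond Box (q -> not p) there: 1:T, 3:T. ✓
4: successors {1, 4}; Diamond Box (q -> not p) there: 1:T, 4:F. ✓
— 4 worlds.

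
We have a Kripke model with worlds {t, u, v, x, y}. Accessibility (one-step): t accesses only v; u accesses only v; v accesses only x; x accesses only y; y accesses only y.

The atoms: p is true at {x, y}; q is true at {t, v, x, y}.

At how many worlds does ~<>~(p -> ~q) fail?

3

t: <>~(p -> ~q) is F. ✓
u: <>~(p -> ~q) is F. ✓
v: <>~(p -> ~q) is T. ✗
x: <>~(p -> ~q) is T. ✗
y: <>~(p -> ~q) is T. ✗
Satisfying worlds: {t, u}.
So ~<>~(p -> ~q) fails at the other 3 worlds.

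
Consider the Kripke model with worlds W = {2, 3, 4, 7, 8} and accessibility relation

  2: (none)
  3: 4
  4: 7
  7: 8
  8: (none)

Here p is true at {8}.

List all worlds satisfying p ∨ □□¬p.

{2, 3, 7, 8}

2: p is F, □□¬p is T. ✓
3: p is F, □□¬p is T. ✓
4: p is F, □□¬p is F. ✗
7: p is F, □□¬p is T. ✓
8: p is T, □□¬p is T. ✓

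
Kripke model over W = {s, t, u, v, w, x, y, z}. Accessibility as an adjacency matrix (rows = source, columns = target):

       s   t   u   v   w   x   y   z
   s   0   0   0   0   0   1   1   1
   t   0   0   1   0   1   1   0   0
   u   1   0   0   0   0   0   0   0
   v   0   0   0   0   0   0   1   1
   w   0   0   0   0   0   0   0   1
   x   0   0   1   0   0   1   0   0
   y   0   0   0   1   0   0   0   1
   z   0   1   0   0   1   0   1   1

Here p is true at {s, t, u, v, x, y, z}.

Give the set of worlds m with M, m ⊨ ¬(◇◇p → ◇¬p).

s: ◇◇p → ◇¬p is F. ✓
t: ◇◇p → ◇¬p is T. ✗
u: ◇◇p → ◇¬p is F. ✓
v: ◇◇p → ◇¬p is F. ✓
w: ◇◇p → ◇¬p is F. ✓
x: ◇◇p → ◇¬p is F. ✓
y: ◇◇p → ◇¬p is F. ✓
z: ◇◇p → ◇¬p is T. ✗

{s, u, v, w, x, y}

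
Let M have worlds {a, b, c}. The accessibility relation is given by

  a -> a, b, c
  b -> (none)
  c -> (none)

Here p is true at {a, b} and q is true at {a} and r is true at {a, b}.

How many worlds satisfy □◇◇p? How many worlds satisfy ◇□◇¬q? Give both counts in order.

2 and 1

For □◇◇p:
a: successors {a, b, c}; ◇◇p there: a:T, b:F, c:F. ✗
b: no successors, so □◇◇p holds vacuously. ✓
c: no successors, so □◇◇p holds vacuously. ✓
— 2 worlds.
For ◇□◇¬q:
a: successors {a, b, c}; □◇¬q there: a:F, b:T, c:T. ✓
b: no successors, so ◇□◇¬q fails. ✗
c: no successors, so ◇□◇¬q fails. ✗
— 1 world.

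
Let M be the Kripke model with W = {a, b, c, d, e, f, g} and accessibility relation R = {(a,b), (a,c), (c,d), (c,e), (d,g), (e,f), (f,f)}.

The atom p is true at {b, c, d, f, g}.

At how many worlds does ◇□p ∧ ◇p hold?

5

a: ◇□p is T, ◇p is T. ✓
b: ◇□p is F, ◇p is F. ✗
c: ◇□p is T, ◇p is T. ✓
d: ◇□p is T, ◇p is T. ✓
e: ◇□p is T, ◇p is T. ✓
f: ◇□p is T, ◇p is T. ✓
g: ◇□p is F, ◇p is F. ✗
Satisfying worlds: {a, c, d, e, f}.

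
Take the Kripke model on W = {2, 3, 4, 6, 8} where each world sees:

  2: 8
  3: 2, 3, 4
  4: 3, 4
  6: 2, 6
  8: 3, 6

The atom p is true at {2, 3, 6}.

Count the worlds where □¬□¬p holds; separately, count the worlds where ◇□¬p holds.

3 and 2

For □¬□¬p:
2: successors {8}; ¬□¬p there: 8:T. ✓
3: successors {2, 3, 4}; ¬□¬p there: 2:F, 3:T, 4:T. ✗
4: successors {3, 4}; ¬□¬p there: 3:T, 4:T. ✓
6: successors {2, 6}; ¬□¬p there: 2:F, 6:T. ✗
8: successors {3, 6}; ¬□¬p there: 3:T, 6:T. ✓
— 3 worlds.
For ◇□¬p:
2: successors {8}; □¬p there: 8:F. ✗
3: successors {2, 3, 4}; □¬p there: 2:T, 3:F, 4:F. ✓
4: successors {3, 4}; □¬p there: 3:F, 4:F. ✗
6: successors {2, 6}; □¬p there: 2:T, 6:F. ✓
8: successors {3, 6}; □¬p there: 3:F, 6:F. ✗
— 2 worlds.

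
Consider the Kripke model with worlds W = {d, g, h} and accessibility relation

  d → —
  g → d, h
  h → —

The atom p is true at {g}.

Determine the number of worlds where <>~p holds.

d: no successors, so <>~p fails. ✗
g: successors {d, h}; ~p there: d:T, h:T. ✓
h: no successors, so <>~p fails. ✗
Satisfying worlds: {g}.

1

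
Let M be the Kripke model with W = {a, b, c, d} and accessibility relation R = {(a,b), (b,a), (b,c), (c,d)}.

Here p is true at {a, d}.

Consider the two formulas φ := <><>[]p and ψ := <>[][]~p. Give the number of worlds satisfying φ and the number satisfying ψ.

For <><>[]p:
a: successors {b}; <>[]p there: b:T. ✓
b: successors {a, c}; <>[]p there: a:F, c:T. ✓
c: successors {d}; <>[]p there: d:F. ✗
d: no successors, so <><>[]p fails. ✗
— 2 worlds.
For <>[][]~p:
a: successors {b}; [][]~p there: b:F. ✗
b: successors {a, c}; [][]~p there: a:F, c:T. ✓
c: successors {d}; [][]~p there: d:T. ✓
d: no successors, so <>[][]~p fails. ✗
— 2 worlds.

2 and 2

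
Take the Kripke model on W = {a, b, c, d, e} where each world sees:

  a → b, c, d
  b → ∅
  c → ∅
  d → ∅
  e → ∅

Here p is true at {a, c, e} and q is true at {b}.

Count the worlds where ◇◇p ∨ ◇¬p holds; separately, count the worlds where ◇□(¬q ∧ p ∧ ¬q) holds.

1 and 1

For ◇◇p ∨ ◇¬p:
a: ◇◇p is F, ◇¬p is T. ✓
b: ◇◇p is F, ◇¬p is F. ✗
c: ◇◇p is F, ◇¬p is F. ✗
d: ◇◇p is F, ◇¬p is F. ✗
e: ◇◇p is F, ◇¬p is F. ✗
— 1 world.
For ◇□(¬q ∧ p ∧ ¬q):
a: successors {b, c, d}; □(¬q ∧ p ∧ ¬q) there: b:T, c:T, d:T. ✓
b: no successors, so ◇□(¬q ∧ p ∧ ¬q) fails. ✗
c: no successors, so ◇□(¬q ∧ p ∧ ¬q) fails. ✗
d: no successors, so ◇□(¬q ∧ p ∧ ¬q) fails. ✗
e: no successors, so ◇□(¬q ∧ p ∧ ¬q) fails. ✗
— 1 world.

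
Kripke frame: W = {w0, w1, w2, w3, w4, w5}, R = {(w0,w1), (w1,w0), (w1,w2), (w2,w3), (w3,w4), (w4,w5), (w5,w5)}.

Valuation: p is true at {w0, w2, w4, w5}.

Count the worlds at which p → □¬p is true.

w0: p is T, □¬p is T. ✓
w1: p is F, □¬p is F. ✓
w2: p is T, □¬p is T. ✓
w3: p is F, □¬p is F. ✓
w4: p is T, □¬p is F. ✗
w5: p is T, □¬p is F. ✗
Satisfying worlds: {w0, w1, w2, w3}.

4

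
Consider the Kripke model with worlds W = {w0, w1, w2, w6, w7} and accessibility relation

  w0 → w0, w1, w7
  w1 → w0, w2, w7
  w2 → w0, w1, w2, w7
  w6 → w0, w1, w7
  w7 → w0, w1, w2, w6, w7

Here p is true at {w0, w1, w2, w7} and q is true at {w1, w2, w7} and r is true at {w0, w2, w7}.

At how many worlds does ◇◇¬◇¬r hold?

w0: successors {w0, w1, w7}; ◇¬◇¬r there: w0:T, w1:F, w7:T. ✓
w1: successors {w0, w2, w7}; ◇¬◇¬r there: w0:T, w2:T, w7:T. ✓
w2: successors {w0, w1, w2, w7}; ◇¬◇¬r there: w0:T, w1:F, w2:T, w7:T. ✓
w6: successors {w0, w1, w7}; ◇¬◇¬r there: w0:T, w1:F, w7:T. ✓
w7: successors {w0, w1, w2, w6, w7}; ◇¬◇¬r there: w0:T, w1:F, w2:T, w6:T, w7:T. ✓
Satisfying worlds: {w0, w1, w2, w6, w7}.

5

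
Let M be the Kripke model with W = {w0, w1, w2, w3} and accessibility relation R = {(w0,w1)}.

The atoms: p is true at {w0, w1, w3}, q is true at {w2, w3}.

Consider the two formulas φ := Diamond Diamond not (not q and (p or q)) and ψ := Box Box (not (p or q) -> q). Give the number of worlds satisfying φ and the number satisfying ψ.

0 and 4

For Diamond Diamond not (not q and (p or q)):
w0: successors {w1}; Diamond not (not q and (p or q)) there: w1:F. ✗
w1: no successors, so Diamond Diamond not (not q and (p or q)) fails. ✗
w2: no successors, so Diamond Diamond not (not q and (p or q)) fails. ✗
w3: no successors, so Diamond Diamond not (not q and (p or q)) fails. ✗
— 0 worlds.
For Box Box (not (p or q) -> q):
w0: successors {w1}; Box (not (p or q) -> q) there: w1:T. ✓
w1: no successors, so Box Box (not (p or q) -> q) holds vacuously. ✓
w2: no successors, so Box Box (not (p or q) -> q) holds vacuously. ✓
w3: no successors, so Box Box (not (p or q) -> q) holds vacuously. ✓
— 4 worlds.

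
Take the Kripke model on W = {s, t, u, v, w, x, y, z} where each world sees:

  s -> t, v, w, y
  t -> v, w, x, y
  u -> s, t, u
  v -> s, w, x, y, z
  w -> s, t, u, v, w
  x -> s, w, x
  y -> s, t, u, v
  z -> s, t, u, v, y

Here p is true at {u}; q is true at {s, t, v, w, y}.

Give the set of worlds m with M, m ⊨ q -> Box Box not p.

{u, x, z}

s: q is T, Box Box not p is F. ✗
t: q is T, Box Box not p is F. ✗
u: q is F, Box Box not p is F. ✓
v: q is T, Box Box not p is F. ✗
w: q is T, Box Box not p is F. ✗
x: q is F, Box Box not p is F. ✓
y: q is T, Box Box not p is F. ✗
z: q is F, Box Box not p is F. ✓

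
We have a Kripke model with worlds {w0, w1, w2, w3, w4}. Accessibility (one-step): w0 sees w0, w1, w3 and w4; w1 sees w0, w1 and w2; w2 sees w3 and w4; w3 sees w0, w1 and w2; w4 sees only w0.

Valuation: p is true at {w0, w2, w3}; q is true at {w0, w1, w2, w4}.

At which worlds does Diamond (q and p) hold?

{w0, w1, w3, w4}

w0: successors {w0, w1, w3, w4}; q and p there: w0:T, w1:F, w3:F, w4:F. ✓
w1: successors {w0, w1, w2}; q and p there: w0:T, w1:F, w2:T. ✓
w2: successors {w3, w4}; q and p there: w3:F, w4:F. ✗
w3: successors {w0, w1, w2}; q and p there: w0:T, w1:F, w2:T. ✓
w4: successors {w0}; q and p there: w0:T. ✓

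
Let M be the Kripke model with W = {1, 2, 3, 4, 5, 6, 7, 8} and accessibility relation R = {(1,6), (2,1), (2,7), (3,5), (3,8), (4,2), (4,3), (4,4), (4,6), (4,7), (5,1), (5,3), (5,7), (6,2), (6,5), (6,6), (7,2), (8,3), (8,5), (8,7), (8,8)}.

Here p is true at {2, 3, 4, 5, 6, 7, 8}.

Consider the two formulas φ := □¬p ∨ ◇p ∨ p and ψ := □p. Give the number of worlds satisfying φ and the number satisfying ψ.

For □¬p ∨ ◇p ∨ p:
1: □¬p is F, ◇p ∨ p is T. ✓
2: □¬p is F, ◇p ∨ p is T. ✓
3: □¬p is F, ◇p ∨ p is T. ✓
4: □¬p is F, ◇p ∨ p is T. ✓
5: □¬p is F, ◇p ∨ p is T. ✓
6: □¬p is F, ◇p ∨ p is T. ✓
7: □¬p is F, ◇p ∨ p is T. ✓
8: □¬p is F, ◇p ∨ p is T. ✓
— 8 worlds.
For □p:
1: successors {6}; p there: 6:T. ✓
2: successors {1, 7}; p there: 1:F, 7:T. ✗
3: successors {5, 8}; p there: 5:T, 8:T. ✓
4: successors {2, 3, 4, 6, 7}; p there: 2:T, 3:T, 4:T, 6:T, 7:T. ✓
5: successors {1, 3, 7}; p there: 1:F, 3:T, 7:T. ✗
6: successors {2, 5, 6}; p there: 2:T, 5:T, 6:T. ✓
7: successors {2}; p there: 2:T. ✓
8: successors {3, 5, 7, 8}; p there: 3:T, 5:T, 7:T, 8:T. ✓
— 6 worlds.

8 and 6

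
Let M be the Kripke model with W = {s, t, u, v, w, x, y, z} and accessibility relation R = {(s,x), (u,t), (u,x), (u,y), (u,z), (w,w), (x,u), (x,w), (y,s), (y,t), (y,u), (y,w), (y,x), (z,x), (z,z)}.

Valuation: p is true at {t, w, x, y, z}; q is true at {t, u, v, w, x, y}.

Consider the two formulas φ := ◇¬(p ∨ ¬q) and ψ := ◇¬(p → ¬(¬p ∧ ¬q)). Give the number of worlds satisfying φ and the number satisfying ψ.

2 and 0

For ◇¬(p ∨ ¬q):
s: successors {x}; ¬(p ∨ ¬q) there: x:F. ✗
t: no successors, so ◇¬(p ∨ ¬q) fails. ✗
u: successors {t, x, y, z}; ¬(p ∨ ¬q) there: t:F, x:F, y:F, z:F. ✗
v: no successors, so ◇¬(p ∨ ¬q) fails. ✗
w: successors {w}; ¬(p ∨ ¬q) there: w:F. ✗
x: successors {u, w}; ¬(p ∨ ¬q) there: u:T, w:F. ✓
y: successors {s, t, u, w, x}; ¬(p ∨ ¬q) there: s:F, t:F, u:T, w:F, x:F. ✓
z: successors {x, z}; ¬(p ∨ ¬q) there: x:F, z:F. ✗
— 2 worlds.
For ◇¬(p → ¬(¬p ∧ ¬q)):
s: successors {x}; ¬(p → ¬(¬p ∧ ¬q)) there: x:F. ✗
t: no successors, so ◇¬(p → ¬(¬p ∧ ¬q)) fails. ✗
u: successors {t, x, y, z}; ¬(p → ¬(¬p ∧ ¬q)) there: t:F, x:F, y:F, z:F. ✗
v: no successors, so ◇¬(p → ¬(¬p ∧ ¬q)) fails. ✗
w: successors {w}; ¬(p → ¬(¬p ∧ ¬q)) there: w:F. ✗
x: successors {u, w}; ¬(p → ¬(¬p ∧ ¬q)) there: u:F, w:F. ✗
y: successors {s, t, u, w, x}; ¬(p → ¬(¬p ∧ ¬q)) there: s:F, t:F, u:F, w:F, x:F. ✗
z: successors {x, z}; ¬(p → ¬(¬p ∧ ¬q)) there: x:F, z:F. ✗
— 0 worlds.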